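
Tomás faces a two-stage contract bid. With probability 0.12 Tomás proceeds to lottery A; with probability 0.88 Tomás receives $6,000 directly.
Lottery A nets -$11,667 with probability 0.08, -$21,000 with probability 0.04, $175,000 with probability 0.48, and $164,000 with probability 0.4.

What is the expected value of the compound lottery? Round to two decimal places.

EV(A) = 0.08 × (-11667) + 0.04 × (-21000) + 0.48 × 175000 + 0.4 × 164000 = -933.36 − 840 + 84000 + 65600 = 147826.64
Branch B: 6000 (certain)
Overall = 0.12 × 147826.64 + 0.88 × 6000 = 17739.1968 + 5280 = 23019.1968

$23,019.20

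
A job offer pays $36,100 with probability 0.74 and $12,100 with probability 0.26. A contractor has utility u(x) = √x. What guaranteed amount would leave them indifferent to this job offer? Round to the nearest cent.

$28,628.64

E[u] = 0.74·√36100 + 0.26·√12100 = 0.74·190 + 0.26·110 = 169.2
CE = (169.2)² = 28628.64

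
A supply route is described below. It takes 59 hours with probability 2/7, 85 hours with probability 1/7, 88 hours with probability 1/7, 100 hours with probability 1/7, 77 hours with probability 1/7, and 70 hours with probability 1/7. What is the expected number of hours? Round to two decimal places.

76.86 hours

EV = 2/7 × 59 + 1/7 × 85 + 1/7 × 88 + 1/7 × 100 + 1/7 × 77 + 1/7 × 70 = 16.8571 + 12.1429 + 12.5714 + 14.2857 + 11 + 10 = 76.8571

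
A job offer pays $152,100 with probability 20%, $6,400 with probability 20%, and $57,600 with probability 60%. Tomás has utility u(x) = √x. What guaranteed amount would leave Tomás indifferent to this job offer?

E[u] = 0.2·√152100 + 0.2·√6400 + 0.6·√57600 = 0.2·390 + 0.2·80 + 0.6·240 = 238
CE = (238)² = 56644

$56,644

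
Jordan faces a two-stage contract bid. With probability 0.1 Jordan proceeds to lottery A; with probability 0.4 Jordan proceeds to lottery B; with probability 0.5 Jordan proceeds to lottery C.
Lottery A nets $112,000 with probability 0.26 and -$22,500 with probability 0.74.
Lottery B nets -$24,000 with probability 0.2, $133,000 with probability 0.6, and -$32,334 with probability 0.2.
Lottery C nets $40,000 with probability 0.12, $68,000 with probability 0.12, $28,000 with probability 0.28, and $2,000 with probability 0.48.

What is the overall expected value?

$39,540.28

EV(A) = 0.26 × 112000 + 0.74 × (-22500) = 29120 − 16650 = 12470
EV(B) = 0.2 × (-24000) + 0.6 × 133000 + 0.2 × (-32334) = -4800 + 79800 − 6466.8 = 68533.2
EV(C) = 0.12 × 40000 + 0.12 × 68000 + 0.28 × 28000 + 0.48 × 2000 = 4800 + 8160 + 7840 + 960 = 21760
Overall = 0.1 × 12470 + 0.4 × 68533.2 + 0.5 × 21760 = 1247 + 27413.28 + 10880 = 39540.28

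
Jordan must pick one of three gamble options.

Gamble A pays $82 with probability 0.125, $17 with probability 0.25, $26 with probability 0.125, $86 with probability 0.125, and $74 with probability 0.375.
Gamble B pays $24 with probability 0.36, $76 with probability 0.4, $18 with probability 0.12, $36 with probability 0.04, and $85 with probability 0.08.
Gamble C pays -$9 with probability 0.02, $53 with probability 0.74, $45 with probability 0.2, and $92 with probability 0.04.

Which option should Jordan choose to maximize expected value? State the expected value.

Gamble A ($56.25)

Gamble A = 0.125 × 82 + 0.25 × 17 + 0.125 × 26 + 0.125 × 86 + 0.375 × 74 = 10.25 + 4.25 + 3.25 + 10.75 + 27.75 = 56.25
Gamble B = 0.36 × 24 + 0.4 × 76 + 0.12 × 18 + 0.04 × 36 + 0.08 × 85 = 8.64 + 30.4 + 2.16 + 1.44 + 6.8 = 49.44
Gamble C = 0.02 × (-9) + 0.74 × 53 + 0.2 × 45 + 0.04 × 92 = -0.18 + 39.22 + 9 + 3.68 = 51.72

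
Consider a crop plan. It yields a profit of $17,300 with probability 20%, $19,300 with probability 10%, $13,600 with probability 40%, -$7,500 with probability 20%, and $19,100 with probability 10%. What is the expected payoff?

$11,240

EV = 0.2 × 17300 + 0.1 × 19300 + 0.4 × 13600 + 0.2 × (-7500) + 0.1 × 19100 = 3460 + 1930 + 5440 − 1500 + 1910 = 11240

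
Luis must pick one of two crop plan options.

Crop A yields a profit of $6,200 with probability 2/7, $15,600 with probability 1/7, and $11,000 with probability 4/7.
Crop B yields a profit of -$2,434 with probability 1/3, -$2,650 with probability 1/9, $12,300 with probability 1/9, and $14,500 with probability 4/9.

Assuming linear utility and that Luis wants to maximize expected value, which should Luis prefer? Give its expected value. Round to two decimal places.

Crop A ($10,285.71)

Crop A = 2/7 × 6200 + 1/7 × 15600 + 4/7 × 11000 = 1771.4286 + 2228.5714 + 6285.7143 = 10285.7143
Crop B = 1/3 × (-2434) + 1/9 × (-2650) + 1/9 × 12300 + 4/9 × 14500 = -811.3333 − 294.4444 + 1366.6667 + 6444.4444 = 6705.3333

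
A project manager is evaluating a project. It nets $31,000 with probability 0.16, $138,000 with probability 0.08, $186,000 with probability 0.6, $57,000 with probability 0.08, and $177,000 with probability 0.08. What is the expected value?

$146,320

EV = 0.16 × 31000 + 0.08 × 138000 + 0.6 × 186000 + 0.08 × 57000 + 0.08 × 177000 = 4960 + 11040 + 111600 + 4560 + 14160 = 146320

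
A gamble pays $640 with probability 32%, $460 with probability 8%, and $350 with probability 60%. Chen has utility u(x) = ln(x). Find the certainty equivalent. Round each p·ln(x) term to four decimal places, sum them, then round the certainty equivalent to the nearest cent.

E[u] = 0.32·ln(640) + 0.08·ln(460) + 0.6·ln(350) = 2.0677 + 0.4905 + 3.5148 = 6.0730
CE = e^6.0730 ≈ 433.98

$433.98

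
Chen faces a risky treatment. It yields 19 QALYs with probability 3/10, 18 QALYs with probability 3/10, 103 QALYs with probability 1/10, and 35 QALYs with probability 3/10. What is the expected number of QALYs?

EV = 3/10 × 19 + 3/10 × 18 + 1/10 × 103 + 3/10 × 35 = 5.7 + 5.4 + 10.3 + 10.5 = 31.9

31.9 QALYs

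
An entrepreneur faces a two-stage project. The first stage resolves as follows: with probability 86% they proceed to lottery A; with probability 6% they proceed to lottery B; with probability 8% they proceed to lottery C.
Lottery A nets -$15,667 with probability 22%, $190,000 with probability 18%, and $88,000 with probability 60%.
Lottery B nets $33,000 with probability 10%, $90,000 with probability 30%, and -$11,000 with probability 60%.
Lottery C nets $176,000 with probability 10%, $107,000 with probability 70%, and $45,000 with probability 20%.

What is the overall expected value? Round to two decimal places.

$81,397.80

EV(A) = 0.22 × (-15667) + 0.18 × 190000 + 0.6 × 88000 = -3446.74 + 34200 + 52800 = 83553.26
EV(B) = 0.1 × 33000 + 0.3 × 90000 + 0.6 × (-11000) = 3300 + 27000 − 6600 = 23700
EV(C) = 0.1 × 176000 + 0.7 × 107000 + 0.2 × 45000 = 17600 + 74900 + 9000 = 101500
Overall = 0.86 × 83553.26 + 0.06 × 23700 + 0.08 × 101500 = 71855.8036 + 1422 + 8120 = 81397.8036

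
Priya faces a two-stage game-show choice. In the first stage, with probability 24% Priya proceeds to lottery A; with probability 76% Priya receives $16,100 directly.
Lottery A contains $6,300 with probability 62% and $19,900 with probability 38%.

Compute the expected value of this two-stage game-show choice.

EV(A) = 0.62 × 6300 + 0.38 × 19900 = 3906 + 7562 = 11468
Branch B: 16100 (certain)
Overall = 0.24 × 11468 + 0.76 × 16100 = 2752.32 + 12236 = 14988.32

$14,988.32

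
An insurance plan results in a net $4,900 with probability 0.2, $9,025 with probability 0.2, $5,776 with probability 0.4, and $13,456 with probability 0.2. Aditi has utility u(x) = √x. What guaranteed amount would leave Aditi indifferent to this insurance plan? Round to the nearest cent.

E[u] = 0.2·√4900 + 0.2·√9025 + 0.4·√5776 + 0.2·√13456 = 0.2·70 + 0.2·95 + 0.4·76 + 0.2·116 = 86.6
CE = (86.6)² = 7499.56

$7,499.56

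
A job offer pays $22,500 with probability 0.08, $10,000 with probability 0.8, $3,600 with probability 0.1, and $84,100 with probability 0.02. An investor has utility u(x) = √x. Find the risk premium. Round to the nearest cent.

$1,067.56

E[u] = 0.08·√22500 + 0.8·√10000 + 0.1·√3600 + 0.02·√84100 = 0.08·150 + 0.8·100 + 0.1·60 + 0.02·290 = 103.8
CE = (103.8)² = 10774.44
Risk premium = EV − CE = 11842 − 10774.44 = 1067.56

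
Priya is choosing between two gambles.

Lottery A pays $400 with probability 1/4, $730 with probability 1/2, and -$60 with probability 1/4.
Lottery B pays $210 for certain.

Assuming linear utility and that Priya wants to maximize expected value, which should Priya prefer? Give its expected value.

Lottery A ($450)

Lottery A = 1/4 × 400 + 1/2 × 730 + 1/4 × (-60) = 100 + 365 − 15 = 450
Lottery B: 210 (certain)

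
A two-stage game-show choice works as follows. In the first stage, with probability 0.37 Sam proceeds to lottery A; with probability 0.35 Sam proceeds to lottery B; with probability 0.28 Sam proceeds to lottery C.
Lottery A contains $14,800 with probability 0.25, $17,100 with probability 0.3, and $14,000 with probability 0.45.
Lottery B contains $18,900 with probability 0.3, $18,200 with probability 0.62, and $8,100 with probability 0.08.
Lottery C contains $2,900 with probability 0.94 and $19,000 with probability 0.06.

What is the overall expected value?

EV(A) = 0.25 × 14800 + 0.3 × 17100 + 0.45 × 14000 = 3700 + 5130 + 6300 = 15130
EV(B) = 0.3 × 18900 + 0.62 × 18200 + 0.08 × 8100 = 5670 + 11284 + 648 = 17602
EV(C) = 0.94 × 2900 + 0.06 × 19000 = 2726 + 1140 = 3866
Overall = 0.37 × 15130 + 0.35 × 17602 + 0.28 × 3866 = 5598.1 + 6160.7 + 1082.48 = 12841.28

$12,841.28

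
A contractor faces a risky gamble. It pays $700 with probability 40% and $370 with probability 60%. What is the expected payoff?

$502

EV = 0.4 × 700 + 0.6 × 370 = 280 + 222 = 502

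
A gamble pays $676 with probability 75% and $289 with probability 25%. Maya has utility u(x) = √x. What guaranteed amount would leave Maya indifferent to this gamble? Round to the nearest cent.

E[u] = 0.75·√676 + 0.25·√289 = 0.75·26 + 0.25·17 = 23.75
CE = (23.75)² = 564.0625

$564.06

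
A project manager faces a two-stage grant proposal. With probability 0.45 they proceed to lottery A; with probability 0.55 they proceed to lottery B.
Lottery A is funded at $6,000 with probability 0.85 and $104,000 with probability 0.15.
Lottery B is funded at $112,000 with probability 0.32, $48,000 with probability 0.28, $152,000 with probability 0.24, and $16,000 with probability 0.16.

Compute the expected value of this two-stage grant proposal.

EV(A) = 0.85 × 6000 + 0.15 × 104000 = 5100 + 15600 = 20700
EV(B) = 0.32 × 112000 + 0.28 × 48000 + 0.24 × 152000 + 0.16 × 16000 = 35840 + 13440 + 36480 + 2560 = 88320
Overall = 0.45 × 20700 + 0.55 × 88320 = 9315 + 48576 = 57891

$57,891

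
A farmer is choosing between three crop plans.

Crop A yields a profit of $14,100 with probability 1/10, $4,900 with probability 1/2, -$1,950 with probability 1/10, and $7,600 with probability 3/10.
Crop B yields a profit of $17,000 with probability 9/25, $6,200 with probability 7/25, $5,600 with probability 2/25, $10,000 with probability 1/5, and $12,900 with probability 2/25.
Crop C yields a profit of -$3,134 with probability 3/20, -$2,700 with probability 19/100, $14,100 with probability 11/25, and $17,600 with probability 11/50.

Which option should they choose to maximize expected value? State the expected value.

Crop B ($11,336)

Crop A = 1/10 × 14100 + 1/2 × 4900 + 1/10 × (-1950) + 3/10 × 7600 = 1410 + 2450 − 195 + 2280 = 5945
Crop B = 9/25 × 17000 + 7/25 × 6200 + 2/25 × 5600 + 1/5 × 10000 + 2/25 × 12900 = 6120 + 1736 + 448 + 2000 + 1032 = 11336
Crop C = 3/20 × (-3134) + 19/100 × (-2700) + 11/25 × 14100 + 11/50 × 17600 = -470.1 − 513 + 6204 + 3872 = 9092.9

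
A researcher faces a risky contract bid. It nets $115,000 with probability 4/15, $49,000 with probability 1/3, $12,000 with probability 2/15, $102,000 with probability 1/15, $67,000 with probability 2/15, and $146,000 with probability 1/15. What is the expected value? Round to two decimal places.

EV = 4/15 × 115000 + 1/3 × 49000 + 2/15 × 12000 + 1/15 × 102000 + 2/15 × 67000 + 1/15 × 146000 = 30666.6667 + 16333.3333 + 1600 + 6800 + 8933.3333 + 9733.3333 = 74066.6667

$74,066.67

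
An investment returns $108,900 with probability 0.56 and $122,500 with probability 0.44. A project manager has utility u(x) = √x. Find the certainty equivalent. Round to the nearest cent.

E[u] = 0.56·√108900 + 0.44·√122500 = 0.56·330 + 0.44·350 = 338.8
CE = (338.8)² = 114785.44

$114,785.44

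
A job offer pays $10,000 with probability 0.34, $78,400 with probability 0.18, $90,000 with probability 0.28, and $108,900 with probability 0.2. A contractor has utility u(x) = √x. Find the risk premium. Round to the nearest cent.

E[u] = 0.34·√10000 + 0.18·√78400 + 0.28·√90000 + 0.2·√108900 = 0.34·100 + 0.18·280 + 0.28·300 + 0.2·330 = 234.4
CE = (234.4)² = 54943.36
Risk premium = EV − CE = 64492 − 54943.36 = 9548.64

$9,548.64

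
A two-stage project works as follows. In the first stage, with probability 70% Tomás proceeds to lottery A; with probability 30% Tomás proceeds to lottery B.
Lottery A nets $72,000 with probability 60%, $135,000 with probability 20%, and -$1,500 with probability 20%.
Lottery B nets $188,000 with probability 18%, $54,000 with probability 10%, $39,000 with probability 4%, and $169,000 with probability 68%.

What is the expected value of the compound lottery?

$95,646

EV(A) = 0.6 × 72000 + 0.2 × 135000 + 0.2 × (-1500) = 43200 + 27000 − 300 = 69900
EV(B) = 0.18 × 188000 + 0.1 × 54000 + 0.04 × 39000 + 0.68 × 169000 = 33840 + 5400 + 1560 + 114920 = 155720
Overall = 0.7 × 69900 + 0.3 × 155720 = 48930 + 46716 = 95646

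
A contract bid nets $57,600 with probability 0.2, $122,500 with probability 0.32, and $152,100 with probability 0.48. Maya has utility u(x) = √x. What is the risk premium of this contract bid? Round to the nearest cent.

$3,180.16

E[u] = 0.2·√57600 + 0.32·√122500 + 0.48·√152100 = 0.2·240 + 0.32·350 + 0.48·390 = 347.2
CE = (347.2)² = 120547.84
Risk premium = EV − CE = 123728 − 120547.84 = 3180.16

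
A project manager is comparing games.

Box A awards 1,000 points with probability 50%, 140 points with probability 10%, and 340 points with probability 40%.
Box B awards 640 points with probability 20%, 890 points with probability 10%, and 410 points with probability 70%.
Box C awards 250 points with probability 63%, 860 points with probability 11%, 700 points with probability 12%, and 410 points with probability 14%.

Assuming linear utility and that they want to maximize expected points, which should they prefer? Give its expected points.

Box A (650 points)

Box A = 0.5 × 1000 + 0.1 × 140 + 0.4 × 340 = 500 + 14 + 136 = 650
Box B = 0.2 × 640 + 0.1 × 890 + 0.7 × 410 = 128 + 89 + 287 = 504
Box C = 0.63 × 250 + 0.11 × 860 + 0.12 × 700 + 0.14 × 410 = 157.5 + 94.6 + 84 + 57.4 = 393.5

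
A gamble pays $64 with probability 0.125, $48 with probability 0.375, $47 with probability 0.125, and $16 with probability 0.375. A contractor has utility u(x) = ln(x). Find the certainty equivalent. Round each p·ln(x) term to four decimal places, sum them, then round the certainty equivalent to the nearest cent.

$32.87

E[u] = 0.125·ln(64) + 0.375·ln(48) + 0.125·ln(47) + 0.375·ln(16) = 0.5199 + 1.4517 + 0.4813 + 1.0397 = 3.4926
CE = e^3.4926 ≈ 32.87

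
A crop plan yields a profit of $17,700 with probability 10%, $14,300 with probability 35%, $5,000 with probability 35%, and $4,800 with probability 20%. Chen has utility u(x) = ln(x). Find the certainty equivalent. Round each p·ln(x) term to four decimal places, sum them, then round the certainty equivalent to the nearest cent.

E[u] = 0.1·ln(17700) + 0.35·ln(14300) + 0.35·ln(5000) + 0.2·ln(4800) = 0.9781 + 3.3488 + 2.9810 + 1.6953 = 9.0032
CE = e^9.0032 ≈ 8129.06

$8,129.06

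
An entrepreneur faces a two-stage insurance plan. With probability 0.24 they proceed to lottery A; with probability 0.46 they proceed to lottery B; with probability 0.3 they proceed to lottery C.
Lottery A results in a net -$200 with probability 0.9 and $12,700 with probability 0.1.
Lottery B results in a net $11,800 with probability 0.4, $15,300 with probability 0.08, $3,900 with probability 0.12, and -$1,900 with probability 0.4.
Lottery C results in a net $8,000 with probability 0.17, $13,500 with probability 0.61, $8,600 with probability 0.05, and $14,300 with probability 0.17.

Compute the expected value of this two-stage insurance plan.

$6,598.32

EV(A) = 0.9 × (-200) + 0.1 × 12700 = -180 + 1270 = 1090
EV(B) = 0.4 × 11800 + 0.08 × 15300 + 0.12 × 3900 + 0.4 × (-1900) = 4720 + 1224 + 468 − 760 = 5652
EV(C) = 0.17 × 8000 + 0.61 × 13500 + 0.05 × 8600 + 0.17 × 14300 = 1360 + 8235 + 430 + 2431 = 12456
Overall = 0.24 × 1090 + 0.46 × 5652 + 0.3 × 12456 = 261.6 + 2599.92 + 3736.8 = 6598.32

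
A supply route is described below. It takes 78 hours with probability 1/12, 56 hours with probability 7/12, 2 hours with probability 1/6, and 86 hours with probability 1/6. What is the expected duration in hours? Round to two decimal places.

EV = 1/12 × 78 + 7/12 × 56 + 1/6 × 2 + 1/6 × 86 = 6.5 + 32.6667 + 0.3333 + 14.3333 = 53.8333

53.83 hours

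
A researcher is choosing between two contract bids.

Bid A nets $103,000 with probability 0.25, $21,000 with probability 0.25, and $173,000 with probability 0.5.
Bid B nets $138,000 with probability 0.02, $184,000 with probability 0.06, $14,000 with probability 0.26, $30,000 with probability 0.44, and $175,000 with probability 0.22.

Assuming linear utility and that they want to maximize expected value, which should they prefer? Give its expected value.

Bid A = 0.25 × 103000 + 0.25 × 21000 + 0.5 × 173000 = 25750 + 5250 + 86500 = 117500
Bid B = 0.02 × 138000 + 0.06 × 184000 + 0.26 × 14000 + 0.44 × 30000 + 0.22 × 175000 = 2760 + 11040 + 3640 + 13200 + 38500 = 69140

Bid A ($117,500)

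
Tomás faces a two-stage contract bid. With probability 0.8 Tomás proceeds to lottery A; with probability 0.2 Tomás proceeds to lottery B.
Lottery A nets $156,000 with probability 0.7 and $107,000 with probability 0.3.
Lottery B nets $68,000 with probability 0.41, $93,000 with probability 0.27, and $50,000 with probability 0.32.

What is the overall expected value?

$126,838

EV(A) = 0.7 × 156000 + 0.3 × 107000 = 109200 + 32100 = 141300
EV(B) = 0.41 × 68000 + 0.27 × 93000 + 0.32 × 50000 = 27880 + 25110 + 16000 = 68990
Overall = 0.8 × 141300 + 0.2 × 68990 = 113040 + 13798 = 126838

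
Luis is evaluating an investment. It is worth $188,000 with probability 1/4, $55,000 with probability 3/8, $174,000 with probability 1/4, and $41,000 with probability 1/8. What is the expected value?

EV = 1/4 × 188000 + 3/8 × 55000 + 1/4 × 174000 + 1/8 × 41000 = 47000 + 20625 + 43500 + 5125 = 116250

$116,250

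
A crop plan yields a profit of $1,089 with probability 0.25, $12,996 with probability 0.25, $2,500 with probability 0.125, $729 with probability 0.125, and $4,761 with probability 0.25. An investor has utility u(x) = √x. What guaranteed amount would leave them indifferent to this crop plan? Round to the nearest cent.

E[u] = 0.25·√1089 + 0.25·√12996 + 0.125·√2500 + 0.125·√729 + 0.25·√4761 = 0.25·33 + 0.25·114 + 0.125·50 + 0.125·27 + 0.25·69 = 63.625
CE = (63.625)² = 4048.140625

$4,048.14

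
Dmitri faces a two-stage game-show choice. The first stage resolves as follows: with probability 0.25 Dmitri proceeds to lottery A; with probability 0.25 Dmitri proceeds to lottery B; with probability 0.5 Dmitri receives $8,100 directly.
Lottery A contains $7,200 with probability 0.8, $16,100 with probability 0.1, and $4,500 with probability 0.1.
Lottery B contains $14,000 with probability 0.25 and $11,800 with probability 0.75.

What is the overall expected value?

EV(A) = 0.8 × 7200 + 0.1 × 16100 + 0.1 × 4500 = 5760 + 1610 + 450 = 7820
EV(B) = 0.25 × 14000 + 0.75 × 11800 = 3500 + 8850 = 12350
Branch C: 8100 (certain)
Overall = 0.25 × 7820 + 0.25 × 12350 + 0.5 × 8100 = 1955 + 3087.5 + 4050 = 9092.5

$9,092.50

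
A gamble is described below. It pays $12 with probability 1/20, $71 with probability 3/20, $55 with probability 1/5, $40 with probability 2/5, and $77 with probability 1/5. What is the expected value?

$53.65

EV = 1/20 × 12 + 3/20 × 71 + 1/5 × 55 + 2/5 × 40 + 1/5 × 77 = 0.6 + 10.65 + 11 + 16 + 15.4 = 53.65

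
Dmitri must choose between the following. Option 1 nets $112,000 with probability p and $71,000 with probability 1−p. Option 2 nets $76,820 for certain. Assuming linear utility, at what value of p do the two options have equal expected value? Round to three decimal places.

p = 0.142

p·112000 + (1−p)·71000 = 76820
41000p + 71000 = 76820
p = (76820 − 71000) / 41000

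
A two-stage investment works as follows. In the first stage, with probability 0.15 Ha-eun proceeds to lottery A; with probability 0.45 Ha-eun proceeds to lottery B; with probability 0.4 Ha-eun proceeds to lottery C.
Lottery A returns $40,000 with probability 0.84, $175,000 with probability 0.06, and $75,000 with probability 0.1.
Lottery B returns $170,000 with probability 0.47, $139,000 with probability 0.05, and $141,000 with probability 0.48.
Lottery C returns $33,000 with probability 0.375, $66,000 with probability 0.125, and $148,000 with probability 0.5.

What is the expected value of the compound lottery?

$115,128.50

EV(A) = 0.84 × 40000 + 0.06 × 175000 + 0.1 × 75000 = 33600 + 10500 + 7500 = 51600
EV(B) = 0.47 × 170000 + 0.05 × 139000 + 0.48 × 141000 = 79900 + 6950 + 67680 = 154530
EV(C) = 0.375 × 33000 + 0.125 × 66000 + 0.5 × 148000 = 12375 + 8250 + 74000 = 94625
Overall = 0.15 × 51600 + 0.45 × 154530 + 0.4 × 94625 = 7740 + 69538.5 + 37850 = 115128.5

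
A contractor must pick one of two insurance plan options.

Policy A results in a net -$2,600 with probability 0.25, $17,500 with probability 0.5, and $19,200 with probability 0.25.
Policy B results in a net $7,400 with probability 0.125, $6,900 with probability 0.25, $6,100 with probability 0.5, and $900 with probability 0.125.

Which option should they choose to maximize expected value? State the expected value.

Policy A ($12,900)

Policy A = 0.25 × (-2600) + 0.5 × 17500 + 0.25 × 19200 = -650 + 8750 + 4800 = 12900
Policy B = 0.125 × 7400 + 0.25 × 6900 + 0.5 × 6100 + 0.125 × 900 = 925 + 1725 + 3050 + 112.5 = 5812.5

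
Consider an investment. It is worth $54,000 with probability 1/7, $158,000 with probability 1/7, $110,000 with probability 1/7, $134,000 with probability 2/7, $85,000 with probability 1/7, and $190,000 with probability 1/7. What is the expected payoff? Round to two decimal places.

EV = 1/7 × 54000 + 1/7 × 158000 + 1/7 × 110000 + 2/7 × 134000 + 1/7 × 85000 + 1/7 × 190000 = 7714.2857 + 22571.4286 + 15714.2857 + 38285.7143 + 12142.8571 + 27142.8571 = 123571.4286

$123,571.43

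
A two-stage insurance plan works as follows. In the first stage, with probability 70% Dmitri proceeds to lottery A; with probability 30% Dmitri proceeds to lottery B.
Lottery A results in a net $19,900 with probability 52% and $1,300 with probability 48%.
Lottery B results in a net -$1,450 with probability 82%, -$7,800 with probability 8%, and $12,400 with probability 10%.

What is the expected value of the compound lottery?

EV(A) = 0.52 × 19900 + 0.48 × 1300 = 10348 + 624 = 10972
EV(B) = 0.82 × (-1450) + 0.08 × (-7800) + 0.1 × 12400 = -1189 − 624 + 1240 = -573
Overall = 0.7 × 10972 + 0.3 × (-573) = 7680.4 − 171.9 = 7508.5

$7,508.50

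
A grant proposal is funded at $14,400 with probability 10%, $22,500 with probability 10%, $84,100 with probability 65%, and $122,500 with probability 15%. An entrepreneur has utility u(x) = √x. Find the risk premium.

E[u] = 0.1·√14400 + 0.1·√22500 + 0.65·√84100 + 0.15·√122500 = 0.1·120 + 0.1·150 + 0.65·290 + 0.15·350 = 268
CE = (268)² = 71824
Risk premium = EV − CE = 76730 − 71824 = 4906

$4,906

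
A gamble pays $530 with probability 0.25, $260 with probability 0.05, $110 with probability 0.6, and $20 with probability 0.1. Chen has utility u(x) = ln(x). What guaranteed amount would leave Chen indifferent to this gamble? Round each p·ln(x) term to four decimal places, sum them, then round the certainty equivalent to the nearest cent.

$143.47

E[u] = 0.25·ln(530) + 0.05·ln(260) + 0.6·ln(110) + 0.1·ln(20) = 1.5682 + 0.2780 + 2.8203 + 0.2996 = 4.9661
CE = e^4.9661 ≈ 143.47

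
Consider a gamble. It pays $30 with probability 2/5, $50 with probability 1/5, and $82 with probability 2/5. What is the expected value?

EV = 2/5 × 30 + 1/5 × 50 + 2/5 × 82 = 12 + 10 + 32.8 = 54.8

$54.80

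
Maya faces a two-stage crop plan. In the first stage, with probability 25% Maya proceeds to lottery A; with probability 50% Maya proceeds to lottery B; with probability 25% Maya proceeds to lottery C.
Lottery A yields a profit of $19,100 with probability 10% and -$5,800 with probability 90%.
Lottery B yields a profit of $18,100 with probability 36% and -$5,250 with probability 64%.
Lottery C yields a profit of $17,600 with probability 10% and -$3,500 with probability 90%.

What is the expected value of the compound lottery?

$403

EV(A) = 0.1 × 19100 + 0.9 × (-5800) = 1910 − 5220 = -3310
EV(B) = 0.36 × 18100 + 0.64 × (-5250) = 6516 − 3360 = 3156
EV(C) = 0.1 × 17600 + 0.9 × (-3500) = 1760 − 3150 = -1390
Overall = 0.25 × (-3310) + 0.5 × 3156 + 0.25 × (-1390) = -827.5 + 1578 − 347.5 = 403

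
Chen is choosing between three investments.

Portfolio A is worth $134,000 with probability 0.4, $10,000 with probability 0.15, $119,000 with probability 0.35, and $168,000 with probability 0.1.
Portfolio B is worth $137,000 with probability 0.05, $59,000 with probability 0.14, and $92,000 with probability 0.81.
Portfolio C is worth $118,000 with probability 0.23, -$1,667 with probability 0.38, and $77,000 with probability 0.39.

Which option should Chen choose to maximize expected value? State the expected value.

Portfolio A ($113,550)

Portfolio A = 0.4 × 134000 + 0.15 × 10000 + 0.35 × 119000 + 0.1 × 168000 = 53600 + 1500 + 41650 + 16800 = 113550
Portfolio B = 0.05 × 137000 + 0.14 × 59000 + 0.81 × 92000 = 6850 + 8260 + 74520 = 89630
Portfolio C = 0.23 × 118000 + 0.38 × (-1667) + 0.39 × 77000 = 27140 − 633.46 + 30030 = 56536.54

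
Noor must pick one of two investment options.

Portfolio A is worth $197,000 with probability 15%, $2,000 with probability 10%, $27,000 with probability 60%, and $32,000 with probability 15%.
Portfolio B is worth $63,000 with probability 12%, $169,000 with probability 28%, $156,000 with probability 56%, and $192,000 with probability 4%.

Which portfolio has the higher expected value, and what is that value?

Portfolio A = 0.15 × 197000 + 0.1 × 2000 + 0.6 × 27000 + 0.15 × 32000 = 29550 + 200 + 16200 + 4800 = 50750
Portfolio B = 0.12 × 63000 + 0.28 × 169000 + 0.56 × 156000 + 0.04 × 192000 = 7560 + 47320 + 87360 + 7680 = 149920

Portfolio B ($149,920)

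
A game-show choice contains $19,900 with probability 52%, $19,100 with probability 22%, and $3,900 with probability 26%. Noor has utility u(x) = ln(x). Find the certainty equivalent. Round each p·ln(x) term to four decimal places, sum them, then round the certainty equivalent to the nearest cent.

$12,909.26

E[u] = 0.52·ln(19900) + 0.22·ln(19100) + 0.26·ln(3900) = 5.1472 + 2.1686 + 2.1499 = 9.4657
CE = e^9.4657 ≈ 12909.26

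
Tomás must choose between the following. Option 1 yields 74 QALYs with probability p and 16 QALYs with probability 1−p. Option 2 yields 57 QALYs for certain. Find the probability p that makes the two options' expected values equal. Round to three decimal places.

p·74 + (1−p)·16 = 57
58p + 16 = 57
p = (57 − 16) / 58

p = 0.707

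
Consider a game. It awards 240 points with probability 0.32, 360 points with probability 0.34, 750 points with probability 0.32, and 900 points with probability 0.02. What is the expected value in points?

EV = 0.32 × 240 + 0.34 × 360 + 0.32 × 750 + 0.02 × 900 = 76.8 + 122.4 + 240 + 18 = 457.2

457.2 points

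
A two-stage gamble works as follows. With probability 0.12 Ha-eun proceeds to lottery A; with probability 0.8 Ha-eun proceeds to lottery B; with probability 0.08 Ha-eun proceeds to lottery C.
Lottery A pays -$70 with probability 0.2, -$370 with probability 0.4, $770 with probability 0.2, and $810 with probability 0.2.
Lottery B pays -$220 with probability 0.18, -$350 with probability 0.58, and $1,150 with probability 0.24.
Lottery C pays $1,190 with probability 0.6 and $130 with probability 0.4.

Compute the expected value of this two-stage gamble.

EV(A) = 0.2 × (-70) + 0.4 × (-370) + 0.2 × 770 + 0.2 × 810 = -14 − 148 + 154 + 162 = 154
EV(B) = 0.18 × (-220) + 0.58 × (-350) + 0.24 × 1150 = -39.6 − 203 + 276 = 33.4
EV(C) = 0.6 × 1190 + 0.4 × 130 = 714 + 52 = 766
Overall = 0.12 × 154 + 0.8 × 33.4 + 0.08 × 766 = 18.48 + 26.72 + 61.28 = 106.48

$106.48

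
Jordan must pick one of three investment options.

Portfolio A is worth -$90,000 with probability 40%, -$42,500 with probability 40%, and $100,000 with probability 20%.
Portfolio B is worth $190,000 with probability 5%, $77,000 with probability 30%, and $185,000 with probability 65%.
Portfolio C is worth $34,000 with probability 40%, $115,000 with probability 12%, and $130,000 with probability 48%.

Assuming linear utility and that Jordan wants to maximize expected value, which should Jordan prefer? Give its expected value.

Portfolio A = 0.4 × (-90000) + 0.4 × (-42500) + 0.2 × 100000 = -36000 − 17000 + 20000 = -33000
Portfolio B = 0.05 × 190000 + 0.3 × 77000 + 0.65 × 185000 = 9500 + 23100 + 120250 = 152850
Portfolio C = 0.4 × 34000 + 0.12 × 115000 + 0.48 × 130000 = 13600 + 13800 + 62400 = 89800

Portfolio B ($152,850)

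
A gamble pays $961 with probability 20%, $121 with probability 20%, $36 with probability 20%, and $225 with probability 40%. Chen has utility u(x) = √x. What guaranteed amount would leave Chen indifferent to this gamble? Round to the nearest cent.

E[u] = 0.2·√961 + 0.2·√121 + 0.2·√36 + 0.4·√225 = 0.2·31 + 0.2·11 + 0.2·6 + 0.4·15 = 15.6
CE = (15.6)² = 243.36

$243.36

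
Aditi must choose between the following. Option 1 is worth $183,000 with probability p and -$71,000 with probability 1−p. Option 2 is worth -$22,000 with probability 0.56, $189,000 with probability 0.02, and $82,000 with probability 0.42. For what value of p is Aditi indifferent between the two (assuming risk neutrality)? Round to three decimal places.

EV(Option 2) = 0.56 × (-22000) + 0.02 × 189000 + 0.42 × 82000 = -12320 + 3780 + 34440 = 25900
p·183000 + (1−p)·(-71000) = 25900
254000p − 71000 = 25900
p = (25900 + 71000) / 254000

p = 0.381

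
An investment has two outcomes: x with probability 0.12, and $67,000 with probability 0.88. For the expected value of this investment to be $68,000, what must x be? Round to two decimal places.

0.12·x + 0.88·67000 = 68000
0.12·x = 68000 − 58960 = 9040
x = 9040 / 0.12 = 75333.3333

x = $75,333.33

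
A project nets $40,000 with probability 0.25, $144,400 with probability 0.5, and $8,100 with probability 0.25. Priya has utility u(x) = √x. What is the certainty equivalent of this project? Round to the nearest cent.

$68,906.25

E[u] = 0.25·√40000 + 0.5·√144400 + 0.25·√8100 = 0.25·200 + 0.5·380 + 0.25·90 = 262.5
CE = (262.5)² = 68906.25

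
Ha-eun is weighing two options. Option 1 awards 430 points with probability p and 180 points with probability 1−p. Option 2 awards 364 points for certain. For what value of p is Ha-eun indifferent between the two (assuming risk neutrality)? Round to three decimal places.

p = 0.736

p·430 + (1−p)·180 = 364
250p + 180 = 364
p = (364 − 180) / 250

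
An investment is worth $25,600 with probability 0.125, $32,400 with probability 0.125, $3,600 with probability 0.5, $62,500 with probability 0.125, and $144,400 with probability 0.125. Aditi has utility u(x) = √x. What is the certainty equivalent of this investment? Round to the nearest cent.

$22,876.56

E[u] = 0.125·√25600 + 0.125·√32400 + 0.5·√3600 + 0.125·√62500 + 0.125·√144400 = 0.125·160 + 0.125·180 + 0.5·60 + 0.125·250 + 0.125·380 = 151.25
CE = (151.25)² = 22876.5625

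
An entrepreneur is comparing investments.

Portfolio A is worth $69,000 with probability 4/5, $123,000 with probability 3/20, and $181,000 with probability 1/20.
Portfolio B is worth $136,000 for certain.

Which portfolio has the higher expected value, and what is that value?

Portfolio A = 4/5 × 69000 + 3/20 × 123000 + 1/20 × 181000 = 55200 + 18450 + 9050 = 82700
Portfolio B: 136000 (certain)

Portfolio B ($136,000)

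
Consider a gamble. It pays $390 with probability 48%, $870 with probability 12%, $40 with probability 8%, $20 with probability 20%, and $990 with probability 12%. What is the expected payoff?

EV = 0.48 × 390 + 0.12 × 870 + 0.08 × 40 + 0.2 × 20 + 0.12 × 990 = 187.2 + 104.4 + 3.2 + 4 + 118.8 = 417.6

$417.60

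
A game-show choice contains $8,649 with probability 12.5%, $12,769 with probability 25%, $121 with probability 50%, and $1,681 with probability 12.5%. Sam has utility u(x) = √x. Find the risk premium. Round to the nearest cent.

E[u] = 0.125·√8649 + 0.25·√12769 + 0.5·√121 + 0.125·√1681 = 0.125·93 + 0.25·113 + 0.5·11 + 0.125·41 = 50.5
CE = (50.5)² = 2550.25
Risk premium = EV − CE = 4544 − 2550.25 = 1993.75

$1,993.75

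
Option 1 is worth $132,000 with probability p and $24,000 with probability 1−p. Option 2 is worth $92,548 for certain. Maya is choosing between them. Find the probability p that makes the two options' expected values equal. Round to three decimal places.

p = 0.635

p·132000 + (1−p)·24000 = 92548
108000p + 24000 = 92548
p = (92548 − 24000) / 108000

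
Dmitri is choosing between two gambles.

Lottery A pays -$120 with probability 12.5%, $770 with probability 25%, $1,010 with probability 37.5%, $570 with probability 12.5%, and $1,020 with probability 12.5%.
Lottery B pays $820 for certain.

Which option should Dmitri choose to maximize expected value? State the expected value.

Lottery A = 0.125 × (-120) + 0.25 × 770 + 0.375 × 1010 + 0.125 × 570 + 0.125 × 1020 = -15 + 192.5 + 378.75 + 71.25 + 127.5 = 755
Lottery B: 820 (certain)

Lottery B ($820)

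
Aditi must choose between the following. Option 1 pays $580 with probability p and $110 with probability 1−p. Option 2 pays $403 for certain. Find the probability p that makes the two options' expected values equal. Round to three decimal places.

p = 0.623

p·580 + (1−p)·110 = 403
470p + 110 = 403
p = (403 − 110) / 470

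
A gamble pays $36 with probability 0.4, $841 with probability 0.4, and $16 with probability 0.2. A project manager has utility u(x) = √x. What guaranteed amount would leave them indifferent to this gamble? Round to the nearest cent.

E[u] = 0.4·√36 + 0.4·√841 + 0.2·√16 = 0.4·6 + 0.4·29 + 0.2·4 = 14.8
CE = (14.8)² = 219.04

$219.04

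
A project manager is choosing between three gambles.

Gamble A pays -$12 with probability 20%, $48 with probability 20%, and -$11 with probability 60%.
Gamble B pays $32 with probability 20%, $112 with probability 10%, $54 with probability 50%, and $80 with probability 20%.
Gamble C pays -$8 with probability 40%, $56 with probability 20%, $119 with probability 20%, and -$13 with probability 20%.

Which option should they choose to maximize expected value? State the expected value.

Gamble A = 0.2 × (-12) + 0.2 × 48 + 0.6 × (-11) = -2.4 + 9.6 − 6.6 = 0.6
Gamble B = 0.2 × 32 + 0.1 × 112 + 0.5 × 54 + 0.2 × 80 = 6.4 + 11.2 + 27 + 16 = 60.6
Gamble C = 0.4 × (-8) + 0.2 × 56 + 0.2 × 119 + 0.2 × (-13) = -3.2 + 11.2 + 23.8 − 2.6 = 29.2

Gamble B ($60.60)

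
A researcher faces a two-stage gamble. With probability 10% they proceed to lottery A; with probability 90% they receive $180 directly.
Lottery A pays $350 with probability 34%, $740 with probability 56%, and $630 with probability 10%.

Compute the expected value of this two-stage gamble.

$221.64

EV(A) = 0.34 × 350 + 0.56 × 740 + 0.1 × 630 = 119 + 414.4 + 63 = 596.4
Branch B: 180 (certain)
Overall = 0.1 × 596.4 + 0.9 × 180 = 59.64 + 162 = 221.64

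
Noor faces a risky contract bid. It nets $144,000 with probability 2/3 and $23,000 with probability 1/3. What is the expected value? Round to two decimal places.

EV = 2/3 × 144000 + 1/3 × 23000 = 96000 + 7666.6667 = 103666.6667

$103,666.67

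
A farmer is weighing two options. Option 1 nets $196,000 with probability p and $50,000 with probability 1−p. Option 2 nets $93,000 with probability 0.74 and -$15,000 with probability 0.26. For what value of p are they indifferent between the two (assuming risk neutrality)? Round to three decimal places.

p = 0.102

EV(Option 2) = 0.74 × 93000 + 0.26 × (-15000) = 68820 − 3900 = 64920
p·196000 + (1−p)·50000 = 64920
146000p + 50000 = 64920
p = (64920 − 50000) / 146000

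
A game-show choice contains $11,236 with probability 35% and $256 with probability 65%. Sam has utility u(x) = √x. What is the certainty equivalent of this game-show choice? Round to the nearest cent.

E[u] = 0.35·√11236 + 0.65·√256 = 0.35·106 + 0.65·16 = 47.5
CE = (47.5)² = 2256.25

$2,256.25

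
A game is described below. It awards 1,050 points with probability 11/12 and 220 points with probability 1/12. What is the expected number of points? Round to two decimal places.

EV = 11/12 × 1050 + 1/12 × 220 = 962.5 + 18.3333 = 980.8333

980.83 points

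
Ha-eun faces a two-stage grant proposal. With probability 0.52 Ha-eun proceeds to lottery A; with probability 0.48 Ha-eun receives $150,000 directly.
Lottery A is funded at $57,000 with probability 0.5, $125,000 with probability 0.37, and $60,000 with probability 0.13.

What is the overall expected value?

$114,926

EV(A) = 0.5 × 57000 + 0.37 × 125000 + 0.13 × 60000 = 28500 + 46250 + 7800 = 82550
Branch B: 150000 (certain)
Overall = 0.52 × 82550 + 0.48 × 150000 = 42926 + 72000 = 114926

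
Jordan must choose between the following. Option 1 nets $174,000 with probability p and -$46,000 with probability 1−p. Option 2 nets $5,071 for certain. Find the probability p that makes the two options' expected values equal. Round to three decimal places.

p·174000 + (1−p)·(-46000) = 5071
220000p − 46000 = 5071
p = (5071 + 46000) / 220000

p = 0.232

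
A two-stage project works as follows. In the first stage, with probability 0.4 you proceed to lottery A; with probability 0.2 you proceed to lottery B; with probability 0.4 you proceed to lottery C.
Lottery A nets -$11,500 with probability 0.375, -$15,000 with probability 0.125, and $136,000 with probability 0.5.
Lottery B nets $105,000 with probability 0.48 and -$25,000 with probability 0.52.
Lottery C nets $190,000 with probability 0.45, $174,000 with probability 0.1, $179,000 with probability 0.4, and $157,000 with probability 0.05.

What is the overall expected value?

EV(A) = 0.375 × (-11500) + 0.125 × (-15000) + 0.5 × 136000 = -4312.5 − 1875 + 68000 = 61812.5
EV(B) = 0.48 × 105000 + 0.52 × (-25000) = 50400 − 13000 = 37400
EV(C) = 0.45 × 190000 + 0.1 × 174000 + 0.4 × 179000 + 0.05 × 157000 = 85500 + 17400 + 71600 + 7850 = 182350
Overall = 0.4 × 61812.5 + 0.2 × 37400 + 0.4 × 182350 = 24725 + 7480 + 72940 = 105145

$105,145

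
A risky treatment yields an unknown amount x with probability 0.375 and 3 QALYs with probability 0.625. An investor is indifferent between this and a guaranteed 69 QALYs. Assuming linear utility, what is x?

x = 179 QALYs

0.375·x + 0.625·3 = 69
0.375·x = 69 − 1.875 = 67.125
x = 67.125 / 0.375 = 179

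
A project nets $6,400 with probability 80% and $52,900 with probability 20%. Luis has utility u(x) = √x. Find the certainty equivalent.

$12,100

E[u] = 0.8·√6400 + 0.2·√52900 = 0.8·80 + 0.2·230 = 110
CE = (110)² = 12100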